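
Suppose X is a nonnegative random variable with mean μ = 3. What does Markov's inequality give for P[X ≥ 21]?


μ = E[X] = 3, a = 21.
Markov: P[X ≥ 21] ≤ μ/a = (3)/21 = 1/7.
Numerically: ≈ 0.1429.
(Since a = 21 > μ = 3.0000, the bound 1/7 is < 1 and informative.)

P[X ≥ 21] ≤ 1/7 ≈ 0.1429.


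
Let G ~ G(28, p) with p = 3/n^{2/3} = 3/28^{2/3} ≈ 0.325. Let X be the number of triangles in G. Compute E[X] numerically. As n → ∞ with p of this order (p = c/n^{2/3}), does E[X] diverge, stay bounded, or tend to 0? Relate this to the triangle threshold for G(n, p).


Number of potential triangles: C(28, 3) = 3276.
Each occurs with probability p³ ≈ (0.325)³ ≈ 3.44388e-02.
By linearity: E[X] = C(28, 3)·p³ ≈ 3276 · 3.44388e-02 ≈ 112.821.
Since α = 2/3 < 1, p = c/n^{2/3} ≫ 1/n is above the triangle threshold p ~ 1/n. Asymptotically E[X] ~ (c³/6)·n^{3(1−α)} = (3³/6)·n^{1} → ∞; triangles are abundant w.h.p.

E[X] ≈ 112.821; in regime p = Θ(1/n^{2/3}) E[X] diverges (above the triangle threshold p ~ 1/n).


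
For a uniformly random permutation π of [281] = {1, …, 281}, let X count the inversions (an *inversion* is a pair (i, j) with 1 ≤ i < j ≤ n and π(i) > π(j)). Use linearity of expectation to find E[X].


Write X = Σ X_I over the C(281, 2) = 39340 pairs i < j, with X_I the indicator of one inversion.
There are 39340 indicators.
For each fixed pair i < j, the values π(i) and π(j) are two distinct elements of {1, …, 281} in uniformly random order; by symmetry P[π(i) > π(j)] = 1/2.
By linearity: E[X] = 39340 · (1/2) = C(281, 2) · (1/2) = 39340/2 = 19670 ≈ 19670.000000.

E[X] = 19670 = 19670.000000.


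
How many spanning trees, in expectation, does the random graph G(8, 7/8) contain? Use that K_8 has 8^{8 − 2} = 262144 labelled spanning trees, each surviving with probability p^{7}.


K_8 has 8^{8 − 2} = 262144 labelled spanning trees.
For each such spanning tree H, let X_H = 1 if all 7 edges of H are present in G. Then P[X_H = 1] = p^{7} = (7/8)^{7} = 823543/2097152.
By linearity of expectation: E[X] = Σ_H E[X_H] = 262144 · p^{7} = 262144 · 823543/2097152 = 823543/8.
Numerically: E[X] ≈ 1.029e+05.

E[X] = 262144 · (7/8)^{7} = 823543/8 ≈ 1.029e+05.


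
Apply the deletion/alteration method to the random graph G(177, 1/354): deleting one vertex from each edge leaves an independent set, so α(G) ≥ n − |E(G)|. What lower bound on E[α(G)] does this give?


E[|E(G)|] = C(177, 2)·p = 15576 · (1/354) = 44.
E[α(G)] ≥ n − E[|E(G)|] = 177 − 44 = 133.
Numerically: ≈ 133.000.
(This is only a lower bound; the true E[α(G)] may be larger.)

E[α(G)] ≥ 133 ≈ 133.000.


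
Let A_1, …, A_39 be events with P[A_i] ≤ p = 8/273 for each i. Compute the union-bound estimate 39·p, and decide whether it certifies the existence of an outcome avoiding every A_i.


Union bound: P[∪_{i=1}^{39} A_i] ≤ Σ_i P[A_i] ≤ 39·p = 39·(8/273) = 8/7.
Numerically: 8/7 ≈ 1.14286.
Is 8/7 < 1? NO.
Since the bound 8/7 is ≥ 1, the union bound is uninformative here; it does NOT by itself certify existence.

39·p = 8/7 ≈ 1.14286; existence NOT certified by the union bound.


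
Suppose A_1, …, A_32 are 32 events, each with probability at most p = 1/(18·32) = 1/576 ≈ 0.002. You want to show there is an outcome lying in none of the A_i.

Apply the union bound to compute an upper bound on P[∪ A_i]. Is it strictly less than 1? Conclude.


Union bound: P[∪_{i=1}^{32} A_i] ≤ Σ_i P[A_i] ≤ 32·p = 32·(1/576) = 1/18.
Numerically: 1/18 ≈ 0.056.
Is 1/18 < 1? YES.
Since P[∪ A_i] ≤ 1/18 < 1, the complement has P[∩ A_i^c] ≥ 1 − 1/18 = 17/18 > 0, so some outcome avoids every A_i.

32·p = 1/18 ≈ 0.056; existence CERTIFIED by the union bound.


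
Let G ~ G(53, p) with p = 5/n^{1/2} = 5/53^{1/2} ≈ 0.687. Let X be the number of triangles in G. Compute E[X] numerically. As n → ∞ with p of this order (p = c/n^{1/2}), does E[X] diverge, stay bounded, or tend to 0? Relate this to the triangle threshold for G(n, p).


Number of potential triangles: C(53, 3) = 23426.
Each occurs with probability p³ ≈ (0.687)³ ≈ 3.23964e-01.
By linearity: E[X] = C(53, 3)·p³ ≈ 23426 · 3.23964e-01 ≈ 7589.171.
Since α = 1/2 < 1, p = c/n^{1/2} ≫ 1/n is above the triangle threshold p ~ 1/n. Asymptotically E[X] ~ (c³/6)·n^{3(1−α)} = (5³/6)·n^{1.5} → ∞; triangles are abundant w.h.p.

E[X] ≈ 7589.171; in regime p = Θ(1/n^{1/2}) E[X] diverges (above the triangle threshold p ~ 1/n).


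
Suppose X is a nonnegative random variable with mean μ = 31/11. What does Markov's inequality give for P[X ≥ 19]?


μ = E[X] = 31/11, a = 19.
Markov: P[X ≥ 19] ≤ μ/a = (31/11)/19 = 31/209.
Numerically: ≈ 0.148.
(Since a = 19 > μ = 2.818, the bound 31/209 is < 1 and informative.)

P[X ≥ 19] ≤ 31/209 ≈ 0.148.


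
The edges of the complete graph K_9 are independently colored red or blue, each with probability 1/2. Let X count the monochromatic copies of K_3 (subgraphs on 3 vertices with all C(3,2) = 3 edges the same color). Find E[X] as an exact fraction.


Let X = Σ_S X_S over the C(9, 3) = 84 subsets S of size 3, where X_S = 1 if the K_3 on S is monochromatic.
For a fixed S, the K_3 on S has C(3, 2) = 3 edges. P[all 3 edges red] = (1/2)^3, and likewise for blue, so P[monochromatic] = 2·(1/2)^3 = 2^{1 − 3} = 1/4.
Summing: E[X] = C(9, 3) · 2^{1 − 3} = 84 · 1/4 = 21.
Numerically: E[X] ≈ 21.0000.

E[X] = C(9,3)·2^(1−C(3,2)) = 21 ≈ 21.0000.


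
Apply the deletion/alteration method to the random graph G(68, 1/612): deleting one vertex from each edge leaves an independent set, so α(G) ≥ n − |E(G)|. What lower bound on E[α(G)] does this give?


E[|E(G)|] = C(68, 2)·p = 2278 · (1/612) = 67/18.
E[α(G)] ≥ n − E[|E(G)|] = 68 − 67/18 = 1157/18.
Numerically: ≈ 64.278.
(This is only a lower bound; the true E[α(G)] may be larger.)

E[α(G)] ≥ 1157/18 ≈ 64.278.


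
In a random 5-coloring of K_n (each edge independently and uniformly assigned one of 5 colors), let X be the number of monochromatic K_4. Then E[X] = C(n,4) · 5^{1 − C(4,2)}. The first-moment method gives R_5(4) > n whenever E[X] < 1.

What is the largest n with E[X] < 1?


We need C(n, 4) · 5^{1 − 6} < 1, i.e. C(n, 4) < 5^{6 − 1} = 3125.
Check values of n near the boundary:
  n = 14: C(14, 4) = 1001; 1001 < 3125? YES
  n = 15: C(15, 4) = 1365; 1365 < 3125? YES
  n = 16: C(16, 4) = 1820; 1820 < 3125? YES
  n = 17: C(17, 4) = 2380; 2380 < 3125? YES
  n = 18: C(18, 4) = 3060; 3060 < 3125? YES
  n = 19: C(19, 4) = 3876; 3876 < 3125? NO
  n = 20: C(20, 4) = 4845; 4845 < 3125? NO
The largest n with C(n, 4) < 3125 is n = 18 (where E[X] = 612/625 ≈ 0.9792000). Hence R_5(4) > 18, i.e. R_5(4) ≥ 19.

Largest n = 18; hence R_5(4) > 18.


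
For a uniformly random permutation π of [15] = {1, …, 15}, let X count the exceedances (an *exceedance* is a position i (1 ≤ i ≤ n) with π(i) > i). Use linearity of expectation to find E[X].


Write X = Σ_{i=1}^{15} X_i, where X_i = 1_{π(i) > i}.
For each fixed i, π(i) is uniform over {1, …, 15} (marginal of a uniform permutation), so P[π(i) > i] = (n − i)/n. Summing: Σ_{i=1}^{15} (n − i)/n = (0 + 1 + … + 14)/15 = 15(15 − 1)/(2·15) = (15 − 1)/2.
Hence E[X] = Σ_{i=1}^{15} (15 − i)/15 = 7 ≈ 7.0000.

E[X] = 7 = 7.0000.


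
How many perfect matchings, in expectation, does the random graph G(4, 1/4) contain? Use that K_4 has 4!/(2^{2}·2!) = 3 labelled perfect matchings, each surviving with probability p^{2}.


K_4 has 4!/(2^{2}·2!) = 3 labelled perfect matchings.
For each such perfect matching H, let X_H = 1 if all 2 edges of H are present in G. Then P[X_H = 1] = p^{2} = (1/4)^{2} = 1/16.
By linearity of expectation: E[X] = Σ_H E[X_H] = 3 · p^{2} = 3 · 1/16 = 3/16.
Numerically: E[X] ≈ 0.1875.

E[X] = 3 · (1/4)^{2} = 3/16 ≈ 0.1875.


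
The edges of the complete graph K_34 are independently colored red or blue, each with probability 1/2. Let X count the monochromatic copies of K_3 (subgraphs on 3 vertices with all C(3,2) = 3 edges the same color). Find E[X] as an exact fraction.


Let X = Σ_S X_S over the C(34, 3) = 5984 subsets S of size 3, where X_S = 1 if the K_3 on S is monochromatic.
For a fixed S, the K_3 on S has C(3, 2) = 3 edges. P[all 3 edges red] = (1/2)^3, and likewise for blue, so P[monochromatic] = 2·(1/2)^3 = 2^{1 − 3} = 1/4.
By linearity: E[X] = C(34, 3) · 2^{1 − 3} = 5984 · 1/4 = 1496.
Numerically: E[X] ≈ 1496.000.

E[X] = C(34,3)·2^(1−C(3,2)) = 1496 ≈ 1496.000.


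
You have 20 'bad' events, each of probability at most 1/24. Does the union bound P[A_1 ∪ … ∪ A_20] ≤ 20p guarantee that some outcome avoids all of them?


Union bound: P[∪_{i=1}^{20} A_i] ≤ Σ_i P[A_i] ≤ 20·p = 20·(1/24) = 5/6.
Numerically: 5/6 ≈ 0.833333.
Is 5/6 < 1? YES.
Since P[∪ A_i] ≤ 5/6 < 1, the complement has P[∩ A_i^c] ≥ 1 − 5/6 = 1/6 > 0, so some outcome avoids every A_i.

20·p = 5/6 ≈ 0.833333; existence CERTIFIED by the union bound.


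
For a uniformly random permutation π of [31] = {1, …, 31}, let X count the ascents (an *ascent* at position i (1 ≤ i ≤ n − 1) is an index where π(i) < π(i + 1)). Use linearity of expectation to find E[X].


Write X = Σ X_I over i = 1, …, 30, with X_I the indicator of one ascent.
There are 30 indicators.
For each fixed i, the pair (π(i), π(i+1)) is a uniformly random ordered pair of distinct values from {1, …, 31}; by symmetry P[π(i) < π(i+1)] = 1/2.
By linearity: E[X] = 30 · (1/2) = (31 − 1) · (1/2) = 15 ≈ 15.00000.

E[X] = 15 = 15.00000.


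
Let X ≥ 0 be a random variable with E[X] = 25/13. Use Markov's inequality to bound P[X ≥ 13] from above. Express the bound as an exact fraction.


μ = E[X] = 25/13, a = 13.
Markov: P[X ≥ 13] ≤ μ/a = (25/13)/13 = 25/169.
Numerically: ≈ 0.14793.
(Since a = 13 > μ = 1.92308, the bound 25/169 is < 1 and informative.)

P[X ≥ 13] ≤ 25/169 ≈ 0.14793.


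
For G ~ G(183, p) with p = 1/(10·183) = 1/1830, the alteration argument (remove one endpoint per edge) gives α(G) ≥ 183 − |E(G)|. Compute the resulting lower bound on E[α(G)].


E[|E(G)|] = C(183, 2)·p = 16653 · (1/1830) = 91/10.
E[α(G)] ≥ n − E[|E(G)|] = 183 − 91/10 = 1739/10.
Numerically: ≈ 173.90000.
(This is only a lower bound; the true E[α(G)] may be larger.)

E[α(G)] ≥ 1739/10 ≈ 173.90000.


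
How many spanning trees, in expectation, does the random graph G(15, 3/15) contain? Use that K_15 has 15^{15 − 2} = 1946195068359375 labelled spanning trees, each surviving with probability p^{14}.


K_15 has 15^{15 − 2} = 1946195068359375 labelled spanning trees.
For each such spanning tree H, let X_H = 1 if all 14 edges of H are present in G. Then P[X_H = 1] = p^{14} = (1/5)^{14} = 1/6103515625.
Summing the indicators: E[X] = Σ_H E[X_H] = 1946195068359375 · p^{14} = 1946195068359375 · 1/6103515625 = 1594323/5.
Numerically: E[X] ≈ 318865.

E[X] = 1946195068359375 · (1/5)^{14} = 1594323/5 ≈ 318865.


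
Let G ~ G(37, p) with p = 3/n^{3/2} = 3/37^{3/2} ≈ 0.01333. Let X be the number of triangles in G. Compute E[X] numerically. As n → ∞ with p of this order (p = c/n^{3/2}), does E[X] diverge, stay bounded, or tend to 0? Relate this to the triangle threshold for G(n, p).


Number of potential triangles: C(37, 3) = 7770.
Each occurs with probability p³ ≈ (0.01333)³ ≈ 2.368405e-06.
By linearity: E[X] = C(37, 3)·p³ ≈ 7770 · 2.368405e-06 ≈ 0.0184.
Since α = 3/2 > 1, p = c/n^{3/2} = o(1/n) is below the triangle threshold p ~ 1/n. Asymptotically E[X] ~ (c³/6)·n^{3(1−α)} = (3³/6)·n^{-1.5} → 0, so by Markov's inequality G has no triangles w.h.p.

E[X] ≈ 0.0184; in regime p = Θ(1/n^{3/2}) E[X] tends to 0 (below the triangle threshold p ~ 1/n).


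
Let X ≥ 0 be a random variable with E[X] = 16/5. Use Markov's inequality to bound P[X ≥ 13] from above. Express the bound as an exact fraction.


μ = E[X] = 16/5, a = 13.
Markov: P[X ≥ 13] ≤ μ/a = (16/5)/13 = 16/65.
Numerically: ≈ 0.246.
(Since a = 13 > μ = 3.200, the bound 16/65 is < 1 and informative.)

P[X ≥ 13] ≤ 16/65 ≈ 0.246.


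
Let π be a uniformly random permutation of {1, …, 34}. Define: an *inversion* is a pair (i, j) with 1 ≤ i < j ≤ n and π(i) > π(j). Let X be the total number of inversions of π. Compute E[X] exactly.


Write X = Σ X_I over the C(34, 2) = 561 pairs i < j, with X_I the indicator of one inversion.
There are 561 indicators.
For each fixed pair i < j, the values π(i) and π(j) are two distinct elements of {1, …, 34} in uniformly random order; by symmetry P[π(i) > π(j)] = 1/2.
By linearity: E[X] = 561 · (1/2) = C(34, 2) · (1/2) = 561/2 = 561/2 ≈ 280.50000.

E[X] = 561/2 = 280.50000.


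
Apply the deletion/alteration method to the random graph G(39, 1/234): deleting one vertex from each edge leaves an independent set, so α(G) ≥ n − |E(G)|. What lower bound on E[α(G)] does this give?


E[|E(G)|] = C(39, 2)·p = 741 · (1/234) = 19/6.
E[α(G)] ≥ n − E[|E(G)|] = 39 − 19/6 = 215/6.
Numerically: ≈ 35.833333.
(This is only a lower bound; the true E[α(G)] may be larger.)

E[α(G)] ≥ 215/6 ≈ 35.833333.


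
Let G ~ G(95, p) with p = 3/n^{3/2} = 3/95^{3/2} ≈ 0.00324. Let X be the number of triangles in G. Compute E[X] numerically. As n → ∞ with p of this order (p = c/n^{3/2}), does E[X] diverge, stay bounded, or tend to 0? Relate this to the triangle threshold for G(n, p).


Number of potential triangles: C(95, 3) = 138415.
Each occurs with probability p³ ≈ (0.00324)³ ≈ 3.40101e-08.
By linearity: E[X] = C(95, 3)·p³ ≈ 138415 · 3.40101e-08 ≈ 0.005.
Since α = 3/2 > 1, p = c/n^{3/2} = o(1/n) is below the triangle threshold p ~ 1/n. Asymptotically E[X] ~ (c³/6)·n^{3(1−α)} = (3³/6)·n^{-1.5} → 0, so by Markov's inequality G has no triangles w.h.p.

E[X] ≈ 0.005; in regime p = Θ(1/n^{3/2}) E[X] tends to 0 (below the triangle threshold p ~ 1/n).


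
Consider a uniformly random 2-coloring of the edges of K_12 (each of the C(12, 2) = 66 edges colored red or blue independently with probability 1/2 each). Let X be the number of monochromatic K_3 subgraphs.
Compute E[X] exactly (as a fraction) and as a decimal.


Let X = Σ_S X_S over the C(12, 3) = 220 subsets S of size 3, where X_S = 1 if the K_3 on S is monochromatic.
For a fixed S, the K_3 on S has C(3, 2) = 3 edges. P[all 3 edges red] = (1/2)^3, and likewise for blue, so P[monochromatic] = 2·(1/2)^3 = 2^{1 − 3} = 1/4.
By linearity: E[X] = C(12, 3) · 2^{1 − 3} = 220 · 1/4 = 55.
Numerically: E[X] ≈ 55.00000.

E[X] = C(12,3)·2^(1−C(3,2)) = 55 ≈ 55.00000.


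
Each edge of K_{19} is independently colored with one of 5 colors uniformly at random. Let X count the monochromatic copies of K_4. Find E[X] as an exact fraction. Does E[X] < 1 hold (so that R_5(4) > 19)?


E[X] = C(19, 4) · 5^{1 − 6} = 3876 · 5^{−5} = 3876/3125.
As a reduced fraction: E[X] = 3876/3125 ≈ 1.24032.
Is E[X] < 1? NO.
Since E[X] ≥ 1, the first-moment bound is inconclusive at n = 19; it does NOT by itself certify R_5(4) > 19.

E[X] = 3876/3125 ≈ 1.24032; E[X] ≥ 1; first-moment method inconclusive here.


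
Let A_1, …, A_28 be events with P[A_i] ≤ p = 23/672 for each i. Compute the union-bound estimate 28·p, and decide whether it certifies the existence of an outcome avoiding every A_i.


Union bound: P[∪_{i=1}^{28} A_i] ≤ Σ_i P[A_i] ≤ 28·p = 28·(23/672) = 23/24.
Numerically: 23/24 ≈ 0.958.
Is 23/24 < 1? YES.
Since P[∪ A_i] ≤ 23/24 < 1, the complement has P[∩ A_i^c] ≥ 1 − 23/24 = 1/24 > 0, so some outcome avoids every A_i.

28·p = 23/24 ≈ 0.958; existence CERTIFIED by the union bound.


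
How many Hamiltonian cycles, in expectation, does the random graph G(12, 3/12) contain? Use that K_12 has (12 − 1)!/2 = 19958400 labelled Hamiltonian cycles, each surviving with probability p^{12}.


K_12 has (12 − 1)!/2 = 19958400 labelled Hamiltonian cycles.
For each such Hamiltonian cycle H, let X_H = 1 if all 12 edges of H are present in G. Then P[X_H = 1] = p^{12} = (1/4)^{12} = 1/16777216.
By linearity: E[X] = Σ_H E[X_H] = 19958400 · p^{12} = 19958400 · 1/16777216 = 155925/131072.
Numerically: E[X] ≈ 1.19.

E[X] = 19958400 · (1/4)^{12} = 155925/131072 ≈ 1.19.


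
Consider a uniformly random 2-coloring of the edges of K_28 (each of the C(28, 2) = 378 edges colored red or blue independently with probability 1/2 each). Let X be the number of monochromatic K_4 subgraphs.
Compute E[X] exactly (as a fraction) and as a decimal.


Let X = Σ_S X_S over the C(28, 4) = 20475 subsets S of size 4, where X_S = 1 if the K_4 on S is monochromatic.
For a fixed S, the K_4 on S has C(4, 2) = 6 edges. P[all 6 edges red] = (1/2)^6, and likewise for blue, so P[monochromatic] = 2·(1/2)^6 = 2^{1 − 6} = 1/32.
Summing: E[X] = C(28, 4) · 2^{1 − 6} = 20475 · 1/32 = 20475/32.
Numerically: E[X] ≈ 639.844.

E[X] = C(28,4)·2^(1−C(4,2)) = 20475/32 ≈ 639.844.


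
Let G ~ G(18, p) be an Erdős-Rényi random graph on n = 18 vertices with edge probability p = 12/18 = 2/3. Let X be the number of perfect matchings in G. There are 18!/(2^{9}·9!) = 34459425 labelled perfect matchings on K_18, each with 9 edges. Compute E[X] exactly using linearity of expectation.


K_18 has 18!/(2^{9}·9!) = 34459425 labelled perfect matchings.
For each such perfect matching H, let X_H = 1 if all 9 edges of H are present in G. Then P[X_H = 1] = p^{9} = (2/3)^{9} = 512/19683.
Summing the indicators: E[X] = Σ_H E[X_H] = 34459425 · p^{9} = 34459425 · 512/19683 = 217817600/243.
Numerically: E[X] ≈ 8.9637e+05.

E[X] = 34459425 · (2/3)^{9} = 217817600/243 ≈ 8.9637e+05.


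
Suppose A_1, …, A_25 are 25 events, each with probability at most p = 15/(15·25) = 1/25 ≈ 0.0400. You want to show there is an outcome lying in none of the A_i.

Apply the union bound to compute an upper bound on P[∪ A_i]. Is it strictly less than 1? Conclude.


Union bound: P[∪_{i=1}^{25} A_i] ≤ Σ_i P[A_i] ≤ 25·p = 25·(1/25) = 1.
Numerically: 1 ≈ 1.0000.
Is 1 < 1? NO.
Since the bound 1 is ≥ 1, the union bound is uninformative here; it does NOT by itself certify existence.

25·p = 1 ≈ 1.0000; existence NOT certified by the union bound.


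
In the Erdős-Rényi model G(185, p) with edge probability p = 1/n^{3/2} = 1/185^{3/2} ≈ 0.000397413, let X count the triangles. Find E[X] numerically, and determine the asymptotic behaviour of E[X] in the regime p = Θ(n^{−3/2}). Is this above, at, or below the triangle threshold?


Number of potential triangles: C(185, 3) = 1038220.
Each occurs with probability p³ ≈ (0.000397413)³ ≈ 6.27664003e-11.
By linearity: E[X] = C(185, 3)·p³ ≈ 1038220 · 6.27664003e-11 ≈ 0.000065.
Since α = 3/2 > 1, p = c/n^{3/2} = o(1/n) is below the triangle threshold p ~ 1/n. Asymptotically E[X] ~ (c³/6)·n^{3(1−α)} = (1³/6)·n^{-1.5} → 0, so by Markov's inequality G has no triangles w.h.p.

E[X] ≈ 0.000065; in regime p = Θ(1/n^{3/2}) E[X] tends to 0 (below the triangle threshold p ~ 1/n).


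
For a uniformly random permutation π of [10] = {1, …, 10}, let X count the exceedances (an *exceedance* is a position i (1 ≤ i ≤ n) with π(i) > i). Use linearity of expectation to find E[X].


Write X = Σ_{i=1}^{10} X_i, where X_i = 1_{π(i) > i}.
For each fixed i, π(i) is uniform over {1, …, 10} (marginal of a uniform permutation), so P[π(i) > i] = (n − i)/n. Summing: Σ_{i=1}^{10} (n − i)/n = (0 + 1 + … + 9)/10 = 10(10 − 1)/(2·10) = (10 − 1)/2.
Hence E[X] = Σ_{i=1}^{10} (10 − i)/10 = 9/2 ≈ 4.5000.

E[X] = 9/2 = 4.5000.


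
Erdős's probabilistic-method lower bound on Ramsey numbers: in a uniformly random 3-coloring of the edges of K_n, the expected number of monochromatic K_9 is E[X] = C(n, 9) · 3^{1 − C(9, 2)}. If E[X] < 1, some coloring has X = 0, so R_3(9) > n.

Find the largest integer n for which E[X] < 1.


We need C(n, 9) · 3^{1 − 36} < 1, i.e. C(n, 9) < 3^{36 − 1} = 50031545098999707.
Check values of n near the boundary:
  n = 297: C(297, 9) = 43842345008337645; 43842345008337645 < 50031545098999707? YES
  n = 298: C(298, 9) = 45207677551849890; 45207677551849890 < 50031545098999707? YES
  n = 299: C(299, 9) = 46610674441390059; 46610674441390059 < 50031545098999707? YES
  n = 300: C(300, 9) = 48052241692154700; 48052241692154700 < 50031545098999707? YES
  n = 301: C(301, 9) = 49533303936090975; 49533303936090975 < 50031545098999707? YES
  n = 302: C(302, 9) = 51054804739588650; 51054804739588650 < 50031545098999707? NO
The largest n with C(n, 9) < 50031545098999707 is n = 301 (where E[X] = 16511101312030325/16677181699666569 ≈ 0.99004). Hence R_3(9) > 301, i.e. R_3(9) ≥ 302.

Largest n = 301; hence R_3(9) > 301.


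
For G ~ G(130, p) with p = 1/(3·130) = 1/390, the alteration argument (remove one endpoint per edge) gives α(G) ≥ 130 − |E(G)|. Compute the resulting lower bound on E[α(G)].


E[|E(G)|] = C(130, 2)·p = 8385 · (1/390) = 43/2.
E[α(G)] ≥ n − E[|E(G)|] = 130 − 43/2 = 217/2.
Numerically: ≈ 108.500.
(This is only a lower bound; the true E[α(G)] may be larger.)

E[α(G)] ≥ 217/2 ≈ 108.500.


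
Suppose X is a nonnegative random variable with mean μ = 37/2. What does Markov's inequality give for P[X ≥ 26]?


μ = E[X] = 37/2, a = 26.
Markov: P[X ≥ 26] ≤ μ/a = (37/2)/26 = 37/52.
Numerically: ≈ 0.712.
(Since a = 26 > μ = 18.500, the bound 37/52 is < 1 and informative.)

P[X ≥ 26] ≤ 37/52 ≈ 0.712.


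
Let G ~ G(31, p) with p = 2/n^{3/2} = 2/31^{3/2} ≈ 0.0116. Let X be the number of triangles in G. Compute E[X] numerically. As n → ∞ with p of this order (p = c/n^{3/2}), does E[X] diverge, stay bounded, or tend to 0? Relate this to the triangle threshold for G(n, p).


Number of potential triangles: C(31, 3) = 4495.
Each occurs with probability p³ ≈ (0.0116)³ ≈ 1.55583e-06.
By linearity: E[X] = C(31, 3)·p³ ≈ 4495 · 1.55583e-06 ≈ 0.007.
Since α = 3/2 > 1, p = c/n^{3/2} = o(1/n) is below the triangle threshold p ~ 1/n. Asymptotically E[X] ~ (c³/6)·n^{3(1−α)} = (2³/6)·n^{-1.5} → 0, so by Markov's inequality G has no triangles w.h.p.

E[X] ≈ 0.007; in regime p = Θ(1/n^{3/2}) E[X] tends to 0 (below the triangle threshold p ~ 1/n).


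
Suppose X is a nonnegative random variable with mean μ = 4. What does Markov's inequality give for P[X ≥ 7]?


μ = E[X] = 4, a = 7.
Markov: P[X ≥ 7] ≤ μ/a = (4)/7 = 4/7.
Numerically: ≈ 0.57143.
(Since a = 7 > μ = 4.00000, the bound 4/7 is < 1 and informative.)

P[X ≥ 7] ≤ 4/7 ≈ 0.57143.


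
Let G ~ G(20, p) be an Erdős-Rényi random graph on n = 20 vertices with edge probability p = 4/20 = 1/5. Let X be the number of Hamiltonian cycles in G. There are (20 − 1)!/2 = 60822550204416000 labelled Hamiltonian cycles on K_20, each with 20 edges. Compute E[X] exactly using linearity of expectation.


K_20 has (20 − 1)!/2 = 60822550204416000 labelled Hamiltonian cycles.
For each such Hamiltonian cycle H, let X_H = 1 if all 20 edges of H are present in G. Then P[X_H = 1] = p^{20} = (1/5)^{20} = 1/95367431640625.
By linearity of expectation: E[X] = Σ_H E[X_H] = 60822550204416000 · p^{20} = 60822550204416000 · 1/95367431640625 = 486580401635328/762939453125.
Numerically: E[X] ≈ 638.

E[X] = 60822550204416000 · (1/5)^{20} = 486580401635328/762939453125 ≈ 638.


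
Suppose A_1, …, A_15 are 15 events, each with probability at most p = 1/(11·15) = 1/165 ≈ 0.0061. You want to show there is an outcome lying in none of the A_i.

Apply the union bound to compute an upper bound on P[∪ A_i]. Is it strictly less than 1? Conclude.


Union bound: P[∪_{i=1}^{15} A_i] ≤ Σ_i P[A_i] ≤ 15·p = 15·(1/165) = 1/11.
Numerically: 1/11 ≈ 0.0909.
Is 1/11 < 1? YES.
Since P[∪ A_i] ≤ 1/11 < 1, the complement has P[∩ A_i^c] ≥ 1 − 1/11 = 10/11 > 0, so some outcome avoids every A_i.

15·p = 1/11 ≈ 0.0909; existence CERTIFIED by the union bound.


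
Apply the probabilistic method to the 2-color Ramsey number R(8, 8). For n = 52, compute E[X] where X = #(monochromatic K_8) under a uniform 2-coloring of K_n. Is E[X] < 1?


E[X] = C(52, 8) · 2^{1 − 28} = 752538150 · 2^{−27} = 752538150/134217728.
As a reduced fraction: E[X] = 376269075/67108864 ≈ 5.6068461.
Is E[X] < 1? NO.
Since E[X] ≥ 1, the first-moment bound is inconclusive at n = 52; it does NOT by itself certify R(8, 8) > 52.

E[X] = 376269075/67108864 ≈ 5.6068461; E[X] ≥ 1; first-moment method inconclusive here.


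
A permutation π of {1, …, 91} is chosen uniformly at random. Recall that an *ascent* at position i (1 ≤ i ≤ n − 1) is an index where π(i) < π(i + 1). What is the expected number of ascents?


Write X = Σ X_I over i = 1, …, 90, with X_I the indicator of one ascent.
There are 90 indicators.
For each fixed i, the pair (π(i), π(i+1)) is a uniformly random ordered pair of distinct values from {1, …, 91}; by symmetry P[π(i) < π(i+1)] = 1/2.
By linearity: E[X] = 90 · (1/2) = (91 − 1) · (1/2) = 45 ≈ 45.000.

E[X] = 45 = 45.000.


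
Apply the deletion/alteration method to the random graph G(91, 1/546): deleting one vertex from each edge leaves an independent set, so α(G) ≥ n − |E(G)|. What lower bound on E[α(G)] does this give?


E[|E(G)|] = C(91, 2)·p = 4095 · (1/546) = 15/2.
E[α(G)] ≥ n − E[|E(G)|] = 91 − 15/2 = 167/2.
Numerically: ≈ 83.500000.
(This is only a lower bound; the true E[α(G)] may be larger.)

E[α(G)] ≥ 167/2 ≈ 83.500000.


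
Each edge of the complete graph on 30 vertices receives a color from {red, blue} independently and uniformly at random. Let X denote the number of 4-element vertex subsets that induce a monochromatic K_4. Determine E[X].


Let X = Σ_S X_S over the C(30, 4) = 27405 subsets S of size 4, where X_S = 1 if the K_4 on S is monochromatic.
For a fixed S, the K_4 on S has C(4, 2) = 6 edges. P[all 6 edges red] = (1/2)^6, and likewise for blue, so P[monochromatic] = 2·(1/2)^6 = 2^{1 − 6} = 1/32.
By linearity of expectation: E[X] = C(30, 4) · 2^{1 − 6} = 27405 · 1/32 = 27405/32.
Numerically: E[X] ≈ 856.406250.

E[X] = C(30,4)·2^(1−C(4,2)) = 27405/32 ≈ 856.406250.


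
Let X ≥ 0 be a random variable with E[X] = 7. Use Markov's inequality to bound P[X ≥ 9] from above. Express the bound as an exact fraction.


μ = E[X] = 7, a = 9.
Markov: P[X ≥ 9] ≤ μ/a = (7)/9 = 7/9.
Numerically: ≈ 0.777778.
(Since a = 9 > μ = 7.000000, the bound 7/9 is < 1 and informative.)

P[X ≥ 9] ≤ 7/9 ≈ 0.777778.


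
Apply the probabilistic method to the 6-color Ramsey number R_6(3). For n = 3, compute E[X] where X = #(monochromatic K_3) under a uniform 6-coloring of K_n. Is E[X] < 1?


E[X] = C(3, 3) · 6^{1 − 3} = 1 · 6^{−2} = 1/36.
As a reduced fraction: E[X] = 1/36 ≈ 0.028.
Is E[X] < 1? YES.
Since E[X] < 1, there exists a 6-coloring of K_{3} with no monochromatic K_3; hence R_6(3) > 3.

E[X] = 1/36 ≈ 0.028; E[X] < 1, so R_6(3) > 3.


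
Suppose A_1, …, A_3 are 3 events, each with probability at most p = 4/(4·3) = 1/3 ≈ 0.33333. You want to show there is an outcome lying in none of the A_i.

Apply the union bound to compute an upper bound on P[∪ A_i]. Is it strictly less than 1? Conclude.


Union bound: P[∪_{i=1}^{3} A_i] ≤ Σ_i P[A_i] ≤ 3·p = 3·(1/3) = 1.
Numerically: 1 ≈ 1.00000.
Is 1 < 1? NO.
Since the bound 1 is ≥ 1, the union bound is uninformative here; it does NOT by itself certify existence.

3·p = 1 ≈ 1.00000; existence NOT certified by the union bound.


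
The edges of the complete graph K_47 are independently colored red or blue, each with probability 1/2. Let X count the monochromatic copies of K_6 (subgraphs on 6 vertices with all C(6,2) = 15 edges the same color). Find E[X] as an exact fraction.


Let X = Σ_S X_S over the C(47, 6) = 10737573 subsets S of size 6, where X_S = 1 if the K_6 on S is monochromatic.
For a fixed S, the K_6 on S has C(6, 2) = 15 edges. P[all 15 edges red] = (1/2)^15, and likewise for blue, so P[monochromatic] = 2·(1/2)^15 = 2^{1 − 15} = 1/16384.
By linearity of expectation: E[X] = C(47, 6) · 2^{1 − 15} = 10737573 · 1/16384 = 10737573/16384.
Numerically: E[X] ≈ 655.369.

E[X] = C(47,6)·2^(1−C(6,2)) = 10737573/16384 ≈ 655.369.


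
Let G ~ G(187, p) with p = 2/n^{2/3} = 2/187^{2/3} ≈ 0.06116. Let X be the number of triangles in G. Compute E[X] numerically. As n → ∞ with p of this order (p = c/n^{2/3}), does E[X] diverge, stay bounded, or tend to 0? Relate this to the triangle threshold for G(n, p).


Number of potential triangles: C(187, 3) = 1072445.
Each occurs with probability p³ ≈ (0.06116)³ ≈ 2.2877406e-04.
By linearity: E[X] = C(187, 3)·p³ ≈ 1072445 · 2.2877406e-04 ≈ 245.34759.
Since α = 2/3 < 1, p = c/n^{2/3} ≫ 1/n is above the triangle threshold p ~ 1/n. Asymptotically E[X] ~ (c³/6)·n^{3(1−α)} = (2³/6)·n^{1} → ∞; triangles are abundant w.h.p.

E[X] ≈ 245.34759; in regime p = Θ(1/n^{2/3}) E[X] diverges (above the triangle threshold p ~ 1/n).


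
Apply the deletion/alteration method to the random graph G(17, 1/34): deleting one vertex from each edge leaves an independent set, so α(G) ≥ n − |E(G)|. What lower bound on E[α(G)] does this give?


E[|E(G)|] = C(17, 2)·p = 136 · (1/34) = 4.
E[α(G)] ≥ n − E[|E(G)|] = 17 − 4 = 13.
Numerically: ≈ 13.00000.
(This is only a lower bound; the true E[α(G)] may be larger.)

E[α(G)] ≥ 13 ≈ 13.00000.


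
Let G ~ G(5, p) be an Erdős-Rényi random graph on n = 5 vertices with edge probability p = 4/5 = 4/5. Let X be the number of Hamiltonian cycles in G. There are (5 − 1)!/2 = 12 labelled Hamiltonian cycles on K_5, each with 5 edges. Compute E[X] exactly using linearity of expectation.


K_5 has (5 − 1)!/2 = 12 labelled Hamiltonian cycles.
For each such Hamiltonian cycle H, let X_H = 1 if all 5 edges of H are present in G. Then P[X_H = 1] = p^{5} = (4/5)^{5} = 1024/3125.
By linearity: E[X] = Σ_H E[X_H] = 12 · p^{5} = 12 · 1024/3125 = 12288/3125.
Numerically: E[X] ≈ 3.9322.

E[X] = 12 · (4/5)^{5} = 12288/3125 ≈ 3.9322.


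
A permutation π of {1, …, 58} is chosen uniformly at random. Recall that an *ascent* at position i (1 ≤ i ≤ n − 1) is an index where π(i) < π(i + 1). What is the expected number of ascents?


Write X = Σ X_I over i = 1, …, 57, with X_I the indicator of one ascent.
There are 57 indicators.
For each fixed i, the pair (π(i), π(i+1)) is a uniformly random ordered pair of distinct values from {1, …, 58}; by symmetry P[π(i) < π(i+1)] = 1/2.
By linearity: E[X] = 57 · (1/2) = (58 − 1) · (1/2) = 57/2 ≈ 28.5000.

E[X] = 57/2 = 28.5000.


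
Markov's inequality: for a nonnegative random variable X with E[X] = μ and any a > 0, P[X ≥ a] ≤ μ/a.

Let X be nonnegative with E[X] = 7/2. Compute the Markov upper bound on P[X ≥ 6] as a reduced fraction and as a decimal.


μ = E[X] = 7/2, a = 6.
Markov: P[X ≥ 6] ≤ μ/a = (7/2)/6 = 7/12.
Numerically: ≈ 0.583.
(Since a = 6 > μ = 3.500, the bound 7/12 is < 1 and informative.)

P[X ≥ 6] ≤ 7/12 ≈ 0.583.


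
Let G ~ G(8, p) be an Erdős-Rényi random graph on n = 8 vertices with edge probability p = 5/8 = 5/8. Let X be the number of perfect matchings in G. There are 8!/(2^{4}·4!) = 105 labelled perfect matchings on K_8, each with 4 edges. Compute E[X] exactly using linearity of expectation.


K_8 has 8!/(2^{4}·4!) = 105 labelled perfect matchings.
For each such perfect matching H, let X_H = 1 if all 4 edges of H are present in G. Then P[X_H = 1] = p^{4} = (5/8)^{4} = 625/4096.
By linearity of expectation: E[X] = Σ_H E[X_H] = 105 · p^{4} = 105 · 625/4096 = 65625/4096.
Numerically: E[X] ≈ 16.022.

E[X] = 105 · (5/8)^{4} = 65625/4096 ≈ 16.022.


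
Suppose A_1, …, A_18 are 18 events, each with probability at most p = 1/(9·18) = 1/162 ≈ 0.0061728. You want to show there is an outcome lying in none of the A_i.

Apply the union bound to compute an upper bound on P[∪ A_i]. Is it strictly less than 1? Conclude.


Union bound: P[∪_{i=1}^{18} A_i] ≤ Σ_i P[A_i] ≤ 18·p = 18·(1/162) = 1/9.
Numerically: 1/9 ≈ 0.1111111.
Is 1/9 < 1? YES.
Since P[∪ A_i] ≤ 1/9 < 1, the complement has P[∩ A_i^c] ≥ 1 − 1/9 = 8/9 > 0, so some outcome avoids every A_i.

18·p = 1/9 ≈ 0.1111111; existence CERTIFIED by the union bound.


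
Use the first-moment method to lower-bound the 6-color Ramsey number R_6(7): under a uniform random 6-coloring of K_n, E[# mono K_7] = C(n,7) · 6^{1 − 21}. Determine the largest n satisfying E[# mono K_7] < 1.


We need C(n, 7) · 6^{1 − 21} < 1, i.e. C(n, 7) < 6^{21 − 1} = 3656158440062976.
Check values of n near the boundary:
  n = 563: C(563, 7) = 3426622515769596; 3426622515769596 < 3656158440062976? YES
  n = 564: C(564, 7) = 3469685994423792; 3469685994423792 < 3656158440062976? YES
  n = 565: C(565, 7) = 3513212521235560; 3513212521235560 < 3656158440062976? YES
  n = 566: C(566, 7) = 3557206237959440; 3557206237959440 < 3656158440062976? YES
  n = 567: C(567, 7) = 3601671315933933; 3601671315933933 < 3656158440062976? YES
  n = 568: C(568, 7) = 3646611956239704; 3646611956239704 < 3656158440062976? YES
  n = 569: C(569, 7) = 3692032389858348; 3692032389858348 < 3656158440062976? NO
The largest n with C(n, 7) < 3656158440062976 is n = 568 (where E[X] = 16882462760369/16926659444736 ≈ 0.997389). Hence R_6(7) > 568, i.e. R_6(7) ≥ 569.

Largest n = 568; hence R_6(7) > 568.


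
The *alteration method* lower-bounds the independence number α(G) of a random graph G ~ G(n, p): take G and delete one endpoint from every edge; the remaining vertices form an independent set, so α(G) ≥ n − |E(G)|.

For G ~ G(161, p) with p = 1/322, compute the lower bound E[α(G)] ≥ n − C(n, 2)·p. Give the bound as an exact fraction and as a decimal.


E[|E(G)|] = C(161, 2)·p = 12880 · (1/322) = 40.
E[α(G)] ≥ n − E[|E(G)|] = 161 − 40 = 121.
Numerically: ≈ 121.0000.
(This is only a lower bound; the true E[α(G)] may be larger.)

E[α(G)] ≥ 121 ≈ 121.0000.


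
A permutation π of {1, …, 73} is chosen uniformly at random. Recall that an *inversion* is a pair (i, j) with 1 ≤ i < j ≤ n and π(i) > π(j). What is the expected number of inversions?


Write X = Σ X_I over the C(73, 2) = 2628 pairs i < j, with X_I the indicator of one inversion.
There are 2628 indicators.
For each fixed pair i < j, the values π(i) and π(j) are two distinct elements of {1, …, 73} in uniformly random order; by symmetry P[π(i) > π(j)] = 1/2.
By linearity: E[X] = 2628 · (1/2) = C(73, 2) · (1/2) = 2628/2 = 1314 ≈ 1314.0000.

E[X] = 1314 = 1314.0000.


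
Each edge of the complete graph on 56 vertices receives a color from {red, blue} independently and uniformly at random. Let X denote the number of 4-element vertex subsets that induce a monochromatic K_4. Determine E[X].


Let X = Σ_S X_S over the C(56, 4) = 367290 subsets S of size 4, where X_S = 1 if the K_4 on S is monochromatic.
For a fixed S, the K_4 on S has C(4, 2) = 6 edges. P[all 6 edges red] = (1/2)^6, and likewise for blue, so P[monochromatic] = 2·(1/2)^6 = 2^{1 − 6} = 1/32.
By linearity: E[X] = C(56, 4) · 2^{1 − 6} = 367290 · 1/32 = 183645/16.
Numerically: E[X] ≈ 11477.8125.

E[X] = C(56,4)·2^(1−C(4,2)) = 183645/16 ≈ 11477.8125.


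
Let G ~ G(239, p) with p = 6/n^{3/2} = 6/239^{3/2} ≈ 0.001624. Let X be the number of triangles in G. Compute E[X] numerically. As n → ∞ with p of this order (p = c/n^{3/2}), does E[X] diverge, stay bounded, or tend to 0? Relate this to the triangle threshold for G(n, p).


Number of potential triangles: C(239, 3) = 2246839.
Each occurs with probability p³ ≈ (0.001624)³ ≈ 4.282163e-09.
By linearity: E[X] = C(239, 3)·p³ ≈ 2246839 · 4.282163e-09 ≈ 0.0096.
Since α = 3/2 > 1, p = c/n^{3/2} = o(1/n) is below the triangle threshold p ~ 1/n. Asymptotically E[X] ~ (c³/6)·n^{3(1−α)} = (6³/6)·n^{-1.5} → 0, so by Markov's inequality G has no triangles w.h.p.

E[X] ≈ 0.0096; in regime p = Θ(1/n^{3/2}) E[X] tends to 0 (below the triangle threshold p ~ 1/n).


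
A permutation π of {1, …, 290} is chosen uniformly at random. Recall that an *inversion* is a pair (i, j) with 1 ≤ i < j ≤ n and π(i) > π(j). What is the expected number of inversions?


Write X = Σ X_I over the C(290, 2) = 41905 pairs i < j, with X_I the indicator of one inversion.
There are 41905 indicators.
For each fixed pair i < j, the values π(i) and π(j) are two distinct elements of {1, …, 290} in uniformly random order; by symmetry P[π(i) > π(j)] = 1/2.
By linearity: E[X] = 41905 · (1/2) = C(290, 2) · (1/2) = 41905/2 = 41905/2 ≈ 20952.500000.

E[X] = 41905/2 = 20952.500000.


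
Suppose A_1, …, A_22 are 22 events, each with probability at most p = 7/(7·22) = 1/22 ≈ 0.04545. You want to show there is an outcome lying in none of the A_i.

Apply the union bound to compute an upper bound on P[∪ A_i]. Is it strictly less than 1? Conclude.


Union bound: P[∪_{i=1}^{22} A_i] ≤ Σ_i P[A_i] ≤ 22·p = 22·(1/22) = 1.
Numerically: 1 ≈ 1.00000.
Is 1 < 1? NO.
Since the bound 1 is ≥ 1, the union bound is uninformative here; it does NOT by itself certify existence.

22·p = 1 ≈ 1.00000; existence NOT certified by the union bound.


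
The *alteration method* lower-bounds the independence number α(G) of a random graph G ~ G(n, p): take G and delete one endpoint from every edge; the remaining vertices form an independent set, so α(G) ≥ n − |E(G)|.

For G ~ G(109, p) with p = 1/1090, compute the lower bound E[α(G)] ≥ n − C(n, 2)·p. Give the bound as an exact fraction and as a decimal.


E[|E(G)|] = C(109, 2)·p = 5886 · (1/1090) = 27/5.
E[α(G)] ≥ n − E[|E(G)|] = 109 − 27/5 = 518/5.
Numerically: ≈ 103.600000.
(This is only a lower bound; the true E[α(G)] may be larger.)

E[α(G)] ≥ 518/5 ≈ 103.600000.


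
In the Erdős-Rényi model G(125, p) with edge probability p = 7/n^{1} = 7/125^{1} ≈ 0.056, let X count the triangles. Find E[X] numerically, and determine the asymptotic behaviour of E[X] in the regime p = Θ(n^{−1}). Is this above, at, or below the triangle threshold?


Number of potential triangles: C(125, 3) = 317750.
Each occurs with probability p³ ≈ (0.056)³ ≈ 1.7561600e-04.
By linearity: E[X] = C(125, 3)·p³ ≈ 317750 · 1.7561600e-04 ≈ 55.80198.
Here α = 1, so p = 7/n is exactly at the triangle threshold p ~ 1/n. Asymptotically E[X] → c³/6 = 7³/6 = 343/6 ≈ 57.16667, a bounded constant. In this regime the triangle count is asymptotically Poisson(c³/6).

E[X] ≈ 55.80198; in regime p = Θ(1/n^{1}) E[X] stays bounded (at the triangle threshold p ~ 1/n).


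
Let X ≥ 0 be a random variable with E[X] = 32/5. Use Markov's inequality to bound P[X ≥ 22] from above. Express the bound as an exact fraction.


μ = E[X] = 32/5, a = 22.
Markov: P[X ≥ 22] ≤ μ/a = (32/5)/22 = 16/55.
Numerically: ≈ 0.291.
(Since a = 22 > μ = 6.400, the bound 16/55 is < 1 and informative.)

P[X ≥ 22] ≤ 16/55 ≈ 0.291.


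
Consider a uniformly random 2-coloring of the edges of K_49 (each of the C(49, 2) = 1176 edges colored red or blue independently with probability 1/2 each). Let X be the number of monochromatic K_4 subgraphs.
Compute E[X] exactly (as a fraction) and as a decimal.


Let X = Σ_S X_S over the C(49, 4) = 211876 subsets S of size 4, where X_S = 1 if the K_4 on S is monochromatic.
For a fixed S, the K_4 on S has C(4, 2) = 6 edges. P[all 6 edges red] = (1/2)^6, and likewise for blue, so P[monochromatic] = 2·(1/2)^6 = 2^{1 − 6} = 1/32.
Summing: E[X] = C(49, 4) · 2^{1 − 6} = 211876 · 1/32 = 52969/8.
Numerically: E[X] ≈ 6621.1250.

E[X] = C(49,4)·2^(1−C(4,2)) = 52969/8 ≈ 6621.1250.


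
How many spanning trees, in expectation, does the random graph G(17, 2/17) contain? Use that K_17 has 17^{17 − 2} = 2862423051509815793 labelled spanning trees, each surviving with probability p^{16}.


K_17 has 17^{17 − 2} = 2862423051509815793 labelled spanning trees.
For each such spanning tree H, let X_H = 1 if all 16 edges of H are present in G. Then P[X_H = 1] = p^{16} = (2/17)^{16} = 65536/48661191875666868481.
By linearity of expectation: E[X] = Σ_H E[X_H] = 2862423051509815793 · p^{16} = 2862423051509815793 · 65536/48661191875666868481 = 65536/17.
Numerically: E[X] ≈ 3.86e+03.

E[X] = 2862423051509815793 · (2/17)^{16} = 65536/17 ≈ 3.86e+03.
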